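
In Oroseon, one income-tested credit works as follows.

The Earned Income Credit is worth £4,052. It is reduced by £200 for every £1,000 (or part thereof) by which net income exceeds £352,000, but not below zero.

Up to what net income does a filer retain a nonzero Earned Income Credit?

After 20 increments the reduction is 20 × £200 = £4,000, leaving £52; one more increment wipes it out. Increment 20 ends at excess 20 × £1,000 = £20,000, so the highest qualifying income is £352,000 + £20,000 = £372,000.

£372,000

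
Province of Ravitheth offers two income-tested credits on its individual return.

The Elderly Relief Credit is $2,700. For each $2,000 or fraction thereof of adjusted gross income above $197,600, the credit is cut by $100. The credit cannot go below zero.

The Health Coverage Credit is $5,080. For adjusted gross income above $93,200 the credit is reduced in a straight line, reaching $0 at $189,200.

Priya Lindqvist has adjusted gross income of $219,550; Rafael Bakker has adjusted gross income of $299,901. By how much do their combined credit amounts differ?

$1,600

Priya ($219,550): Elderly Relief Credit: income exceeds $197,600 by $21,950, which is 11 full-or-partial $2,000 increments; reduction = 11 × $100 = $1,100, leaving $1,600. Health Coverage Credit: $219,550 is at or above $189,200, so the credit is $0. total $1,600 + $0 = $1,600
Rafael ($299,901): Elderly Relief Credit: income exceeds $197,600 by $102,301 → 52 increments × $100 = $5,200 ≥ base, so the credit is $0. Health Coverage Credit: $299,901 is at or above $189,200, so the credit is $0. total $0 + $0 = $0
Difference: |$1,600 − $0| = $1,600.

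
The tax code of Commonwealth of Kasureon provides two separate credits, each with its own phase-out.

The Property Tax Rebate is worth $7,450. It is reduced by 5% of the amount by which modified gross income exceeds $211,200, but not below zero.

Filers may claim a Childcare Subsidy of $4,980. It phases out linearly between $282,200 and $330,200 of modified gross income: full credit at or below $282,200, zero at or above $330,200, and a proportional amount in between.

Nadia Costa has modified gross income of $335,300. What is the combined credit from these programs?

$1,245

Property Tax Rebate: 5% of the $124,100 excess over $211,200 is $6,205; credit = $7,450 − $6,205 = $1,245.
Childcare Subsidy: $335,300 is at or above $330,200, so the credit is $0.
Total: $1,245 + $0 = $1,245.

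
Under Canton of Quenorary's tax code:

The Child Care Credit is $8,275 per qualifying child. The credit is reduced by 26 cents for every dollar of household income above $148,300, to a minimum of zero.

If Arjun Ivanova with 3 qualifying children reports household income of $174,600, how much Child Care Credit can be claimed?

$17,987

Child Care Credit: base = 3 × $8,275 = $24,825. 26% of the $26,300 excess over $148,300 is $6,838; credit = $24,825 − $6,838 = $17,987.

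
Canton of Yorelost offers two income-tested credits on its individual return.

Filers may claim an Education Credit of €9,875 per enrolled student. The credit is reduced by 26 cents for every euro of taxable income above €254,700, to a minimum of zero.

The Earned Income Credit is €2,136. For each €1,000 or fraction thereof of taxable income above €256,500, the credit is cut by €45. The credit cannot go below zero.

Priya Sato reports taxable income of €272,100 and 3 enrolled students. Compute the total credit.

€26,517

Education Credit: base = 3 × €9,875 = €29,625. 26% of the €17,400 excess over €254,700 is €4,524; credit = €29,625 − €4,524 = €25,101.
Earned Income Credit: income exceeds €256,500 by €15,600, which is 16 full-or-partial €1,000 increments; reduction = 16 × €45 = €720, leaving €1,416.
Total: €25,101 + €1,416 = €26,517.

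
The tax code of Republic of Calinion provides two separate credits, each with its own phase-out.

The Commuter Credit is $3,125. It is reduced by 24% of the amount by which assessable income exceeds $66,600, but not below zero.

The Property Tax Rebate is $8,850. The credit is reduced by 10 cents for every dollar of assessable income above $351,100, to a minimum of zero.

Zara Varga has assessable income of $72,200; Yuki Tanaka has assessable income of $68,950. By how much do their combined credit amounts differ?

Zara ($72,200): Commuter Credit: 24% of the $5,600 excess over $66,600 is $1,344; credit = $3,125 − $1,344 = $1,781. Property Tax Rebate: $72,200 is at or below the $351,100 threshold, so the full $8,850 applies. total $1,781 + $8,850 = $10,631
Yuki ($68,950): Commuter Credit: 24% of the $2,350 excess over $66,600 is $564; credit = $3,125 − $564 = $2,561. Property Tax Rebate: $68,950 is at or below the $351,100 threshold, so the full $8,850 applies. total $2,561 + $8,850 = $11,411
Difference: |$10,631 − $11,411| = $780.

$780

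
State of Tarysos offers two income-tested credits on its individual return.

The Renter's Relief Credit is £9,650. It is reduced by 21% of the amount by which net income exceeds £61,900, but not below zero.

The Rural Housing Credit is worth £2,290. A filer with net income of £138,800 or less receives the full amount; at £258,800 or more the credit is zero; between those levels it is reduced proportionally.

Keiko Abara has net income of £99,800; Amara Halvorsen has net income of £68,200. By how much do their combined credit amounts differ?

Keiko (£99,800): Renter's Relief Credit: 21% of the £37,900 excess over £61,900 is £7,959; credit = £9,650 − £7,959 = £1,691. Rural Housing Credit: £99,800 is at or below the £138,800 threshold, so the full £2,290 applies. total £1,691 + £2,290 = £3,981
Amara (£68,200): Renter's Relief Credit: 21% of the £6,300 excess over £61,900 is £1,323; credit = £9,650 − £1,323 = £8,327. Rural Housing Credit: £68,200 is at or below the £138,800 threshold, so the full £2,290 applies. total £8,327 + £2,290 = £10,617
Difference: |£3,981 − £10,617| = £6,636.

£6,636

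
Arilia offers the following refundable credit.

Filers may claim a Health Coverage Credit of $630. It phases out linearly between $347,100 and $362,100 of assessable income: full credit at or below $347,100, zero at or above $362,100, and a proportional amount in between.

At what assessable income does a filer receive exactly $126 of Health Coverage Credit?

$359,100

$126 is 126/630 of the full $630, so 504/630 of the $15,000 range has been used: income = $347,100 + $15,000 × 504/630 = $359,100.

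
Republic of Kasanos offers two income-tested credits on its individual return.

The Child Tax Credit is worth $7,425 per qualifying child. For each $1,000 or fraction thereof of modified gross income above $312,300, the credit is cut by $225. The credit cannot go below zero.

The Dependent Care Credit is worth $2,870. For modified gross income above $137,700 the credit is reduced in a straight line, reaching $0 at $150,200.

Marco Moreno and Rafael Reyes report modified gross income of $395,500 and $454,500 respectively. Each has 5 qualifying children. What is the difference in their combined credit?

Marco ($395,500): Child Tax Credit: base = 5 × $7,425 = $37,125. income exceeds $312,300 by $83,200, which is 84 full-or-partial $1,000 increments; reduction = 84 × $225 = $18,900, leaving $18,225. Dependent Care Credit: $395,500 is at or above $150,200, so the credit is $0. total $18,225 + $0 = $18,225
Rafael ($454,500): Child Tax Credit: base = 5 × $7,425 = $37,125. income exceeds $312,300 by $142,200, which is 143 full-or-partial $1,000 increments; reduction = 143 × $225 = $32,175, leaving $4,950. Dependent Care Credit: $454,500 is at or above $150,200, so the credit is $0. total $4,950 + $0 = $4,950
Difference: |$18,225 − $4,950| = $13,275.

$13,275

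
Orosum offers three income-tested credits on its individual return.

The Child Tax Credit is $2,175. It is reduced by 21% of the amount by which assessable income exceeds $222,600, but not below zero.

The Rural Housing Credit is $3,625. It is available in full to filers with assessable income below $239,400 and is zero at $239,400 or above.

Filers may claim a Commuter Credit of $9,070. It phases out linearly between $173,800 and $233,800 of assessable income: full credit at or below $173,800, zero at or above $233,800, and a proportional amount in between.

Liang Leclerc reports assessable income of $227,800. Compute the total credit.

Child Tax Credit: 21% of the $5,200 excess over $222,600 is $1,092; credit = $2,175 − $1,092 = $1,083.
Rural Housing Credit: $227,800 is below the $239,400 cutoff, so the full $3,625 applies.
Commuter Credit: $227,800 is $54,000 into a $60,000 phase-out range, leaving 6,000/60,000 of the credit: $9,070 × 6,000/60,000 = $907.
Total: $1,083 + $3,625 + $907 = $5,615.

$5,615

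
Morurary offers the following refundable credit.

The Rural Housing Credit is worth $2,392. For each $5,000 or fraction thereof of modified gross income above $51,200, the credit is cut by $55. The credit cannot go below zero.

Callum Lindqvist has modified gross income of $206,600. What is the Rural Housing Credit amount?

$632

Rural Housing Credit: income exceeds $51,200 by $155,400, which is 32 full-or-partial $5,000 increments; reduction = 32 × $55 = $1,760, leaving $632.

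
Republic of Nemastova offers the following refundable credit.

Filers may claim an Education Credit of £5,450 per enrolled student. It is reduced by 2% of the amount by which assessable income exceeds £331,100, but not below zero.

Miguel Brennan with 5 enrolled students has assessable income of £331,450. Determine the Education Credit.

Education Credit: base = 5 × £5,450 = £27,250. 2% of the £350 excess over £331,100 is £7; credit = £27,250 − £7 = £27,243.

£27,243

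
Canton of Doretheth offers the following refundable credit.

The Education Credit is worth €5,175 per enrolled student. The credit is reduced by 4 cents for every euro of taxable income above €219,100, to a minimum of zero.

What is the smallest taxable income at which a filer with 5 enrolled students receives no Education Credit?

Full credit = 5 × €5,175 = €25,875.
The credit falls by 4% of each euro above €219,100, so it reaches zero when the excess is €25,875 / 4% = €646,875: income = €219,100 + €646,875 = €865,975.

€865,975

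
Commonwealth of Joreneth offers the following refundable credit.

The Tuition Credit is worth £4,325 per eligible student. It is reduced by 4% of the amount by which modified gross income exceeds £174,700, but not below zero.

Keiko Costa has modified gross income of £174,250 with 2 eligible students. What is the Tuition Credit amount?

Tuition Credit: base = 2 × £4,325 = £8,650. £174,250 is at or below the £174,700 threshold, so the full £8,650 applies.

£8,650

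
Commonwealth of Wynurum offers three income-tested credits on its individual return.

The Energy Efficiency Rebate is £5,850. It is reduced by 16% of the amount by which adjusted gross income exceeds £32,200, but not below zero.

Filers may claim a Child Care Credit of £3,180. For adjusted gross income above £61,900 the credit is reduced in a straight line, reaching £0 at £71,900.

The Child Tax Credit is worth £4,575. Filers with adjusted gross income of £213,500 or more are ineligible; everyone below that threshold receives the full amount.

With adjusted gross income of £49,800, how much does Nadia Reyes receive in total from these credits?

£10,789

Energy Efficiency Rebate: 16% of the £17,600 excess over £32,200 is £2,816; credit = £5,850 − £2,816 = £3,034.
Child Care Credit: £49,800 is at or below the £61,900 threshold, so the full £3,180 applies.
Child Tax Credit: £49,800 is below the £213,500 cutoff, so the full £4,575 applies.
Total: £3,034 + £3,180 + £4,575 = £10,789.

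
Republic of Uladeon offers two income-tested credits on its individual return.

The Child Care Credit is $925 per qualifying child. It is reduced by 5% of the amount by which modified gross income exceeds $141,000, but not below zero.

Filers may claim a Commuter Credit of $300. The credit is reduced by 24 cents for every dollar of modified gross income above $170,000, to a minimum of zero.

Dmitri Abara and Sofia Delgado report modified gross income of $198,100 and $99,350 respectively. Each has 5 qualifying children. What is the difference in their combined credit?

Dmitri ($198,100): Child Care Credit: base = 5 × $925 = $4,625. 5% of the $57,100 excess over $141,000 is $2,855; credit = $4,625 − $2,855 = $1,770. Commuter Credit: 24% of the $28,100 excess over $170,000 is $6,744 ≥ base, so the credit is $0. total $1,770 + $0 = $1,770
Sofia ($99,350): Child Care Credit: base = 5 × $925 = $4,625. $99,350 is at or below the $141,000 threshold, so the full $4,625 applies. Commuter Credit: $99,350 is at or below the $170,000 threshold, so the full $300 applies. total $4,625 + $300 = $4,925
Difference: |$1,770 − $4,925| = $3,155.

$3,155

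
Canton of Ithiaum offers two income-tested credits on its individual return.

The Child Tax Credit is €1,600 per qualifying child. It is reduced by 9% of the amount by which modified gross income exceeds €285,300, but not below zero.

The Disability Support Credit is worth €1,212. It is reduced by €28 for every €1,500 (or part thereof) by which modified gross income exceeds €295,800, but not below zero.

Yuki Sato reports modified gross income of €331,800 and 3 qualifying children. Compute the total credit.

€1,155

Child Tax Credit: base = 3 × €1,600 = €4,800. 9% of the €46,500 excess over €285,300 is €4,185; credit = €4,800 − €4,185 = €615.
Disability Support Credit: income exceeds €295,800 by €36,000, which is 24 full-or-partial €1,500 increments; reduction = 24 × €28 = €672, leaving €540.
Total: €615 + €540 = €1,155.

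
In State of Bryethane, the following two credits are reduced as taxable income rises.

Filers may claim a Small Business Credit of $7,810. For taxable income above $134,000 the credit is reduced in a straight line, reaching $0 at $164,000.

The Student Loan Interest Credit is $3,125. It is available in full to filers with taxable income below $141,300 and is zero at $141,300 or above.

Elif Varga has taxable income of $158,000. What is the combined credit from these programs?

Small Business Credit: $158,000 is $24,000 into a $30,000 phase-out range, leaving 6,000/30,000 of the credit: $7,810 × 6,000/30,000 = $1,562.
Student Loan Interest Credit: $158,000 meets or exceeds the $141,300 cutoff, so the credit is $0.
Total: $1,562 + $0 = $1,562.

$1,562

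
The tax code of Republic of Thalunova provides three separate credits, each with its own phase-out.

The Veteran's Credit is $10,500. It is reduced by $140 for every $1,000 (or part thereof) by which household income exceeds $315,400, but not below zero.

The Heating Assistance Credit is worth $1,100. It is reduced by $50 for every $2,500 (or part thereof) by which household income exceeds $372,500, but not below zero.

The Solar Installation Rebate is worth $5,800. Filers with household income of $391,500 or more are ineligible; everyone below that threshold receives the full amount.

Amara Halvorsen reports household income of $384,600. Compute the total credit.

Veteran's Credit: income exceeds $315,400 by $69,200, which is 70 full-or-partial $1,000 increments; reduction = 70 × $140 = $9,800, leaving $700.
Heating Assistance Credit: income exceeds $372,500 by $12,100, which is 5 full-or-partial $2,500 increments; reduction = 5 × $50 = $250, leaving $850.
Solar Installation Rebate: $384,600 is below the $391,500 cutoff, so the full $5,800 applies.
Total: $700 + $850 + $5,800 = $7,350.

$7,350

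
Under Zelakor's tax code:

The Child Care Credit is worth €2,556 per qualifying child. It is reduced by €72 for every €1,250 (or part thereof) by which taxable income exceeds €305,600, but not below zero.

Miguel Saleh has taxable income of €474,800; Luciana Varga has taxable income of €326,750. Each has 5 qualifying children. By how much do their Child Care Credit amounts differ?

Miguel (€474,800): Child Care Credit: base = 5 × €2,556 = €12,780. income exceeds €305,600 by €169,200, which is 136 full-or-partial €1,250 increments; reduction = 136 × €72 = €9,792, leaving €2,988.
Luciana (€326,750): Child Care Credit: base = 5 × €2,556 = €12,780. income exceeds €305,600 by €21,150, which is 17 full-or-partial €1,250 increments; reduction = 17 × €72 = €1,224, leaving €11,556.
Difference: |€2,988 − €11,556| = €8,568.

€8,568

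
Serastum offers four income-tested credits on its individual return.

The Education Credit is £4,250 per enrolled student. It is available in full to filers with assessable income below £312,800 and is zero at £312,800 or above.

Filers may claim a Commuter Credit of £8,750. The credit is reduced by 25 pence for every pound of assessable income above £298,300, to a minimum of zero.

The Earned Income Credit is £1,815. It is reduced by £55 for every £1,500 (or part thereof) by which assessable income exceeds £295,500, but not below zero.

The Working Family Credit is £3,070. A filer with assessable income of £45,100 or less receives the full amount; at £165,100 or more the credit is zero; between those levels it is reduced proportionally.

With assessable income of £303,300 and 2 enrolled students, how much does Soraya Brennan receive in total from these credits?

Education Credit: base = 2 × £4,250 = £8,500. £303,300 is below the £312,800 cutoff, so the full £8,500 applies.
Commuter Credit: 25% of the £5,000 excess over £298,300 is £1,250; credit = £8,750 − £1,250 = £7,500.
Earned Income Credit: income exceeds £295,500 by £7,800, which is 6 full-or-partial £1,500 increments; reduction = 6 × £55 = £330, leaving £1,485.
Working Family Credit: £303,300 is at or above £165,100, so the credit is £0.
Total: £8,500 + £7,500 + £1,485 + £0 = £17,485.

£17,485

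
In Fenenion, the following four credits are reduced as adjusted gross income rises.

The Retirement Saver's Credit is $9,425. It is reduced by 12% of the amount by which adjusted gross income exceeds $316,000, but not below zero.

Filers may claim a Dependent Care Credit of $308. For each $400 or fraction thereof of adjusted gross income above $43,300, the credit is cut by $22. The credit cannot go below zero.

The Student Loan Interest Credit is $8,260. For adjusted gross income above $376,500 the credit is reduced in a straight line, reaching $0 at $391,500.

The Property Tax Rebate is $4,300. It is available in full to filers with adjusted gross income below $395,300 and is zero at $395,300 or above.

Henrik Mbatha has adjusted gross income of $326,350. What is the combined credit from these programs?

Retirement Saver's Credit: 12% of the $10,350 excess over $316,000 is $1,242; credit = $9,425 − $1,242 = $8,183.
Dependent Care Credit: income exceeds $43,300 by $283,050 → 708 increments × $22 = $15,576 ≥ base, so the credit is $0.
Student Loan Interest Credit: $326,350 is at or below the $376,500 threshold, so the full $8,260 applies.
Property Tax Rebate: $326,350 is below the $395,300 cutoff, so the full $4,300 applies.
Total: $8,183 + $0 + $8,260 + $4,300 = $20,743.

$20,743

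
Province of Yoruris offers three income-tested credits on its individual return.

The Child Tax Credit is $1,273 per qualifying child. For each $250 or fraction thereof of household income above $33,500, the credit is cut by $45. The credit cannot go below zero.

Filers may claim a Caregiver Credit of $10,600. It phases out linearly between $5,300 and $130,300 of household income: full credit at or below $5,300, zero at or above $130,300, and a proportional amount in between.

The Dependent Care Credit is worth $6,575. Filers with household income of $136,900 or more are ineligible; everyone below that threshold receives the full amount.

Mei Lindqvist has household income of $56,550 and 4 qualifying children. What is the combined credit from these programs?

$13,736

Child Tax Credit: base = 4 × $1,273 = $5,092. income exceeds $33,500 by $23,050, which is 93 full-or-partial $250 increments; reduction = 93 × $45 = $4,185, leaving $907.
Caregiver Credit: $56,550 is $51,250 into a $125,000 phase-out range, leaving 73,750/125,000 of the credit: $10,600 × 73,750/125,000 = $6,254.
Dependent Care Credit: $56,550 is below the $136,900 cutoff, so the full $6,575 applies.
Total: $907 + $6,254 + $6,575 = $13,736.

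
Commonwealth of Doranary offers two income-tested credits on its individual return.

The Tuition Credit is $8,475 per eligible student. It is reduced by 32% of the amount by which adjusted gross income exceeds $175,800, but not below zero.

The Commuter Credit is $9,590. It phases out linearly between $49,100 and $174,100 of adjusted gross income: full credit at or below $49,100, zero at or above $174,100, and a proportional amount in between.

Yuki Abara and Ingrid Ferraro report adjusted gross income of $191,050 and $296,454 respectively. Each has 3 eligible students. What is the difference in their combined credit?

$20,545

Yuki ($191,050): Tuition Credit: base = 3 × $8,475 = $25,425. 32% of the $15,250 excess over $175,800 is $4,880; credit = $25,425 − $4,880 = $20,545. Commuter Credit: $191,050 is at or above $174,100, so the credit is $0. total $20,545 + $0 = $20,545
Ingrid ($296,454): Tuition Credit: base = 3 × $8,475 = $25,425. 32% of the $120,654 excess over $175,800 is $38,609.28 ≥ base, so the credit is $0. Commuter Credit: $296,454 is at or above $174,100, so the credit is $0. total $0 + $0 = $0
Difference: |$20,545 − $0| = $20,545.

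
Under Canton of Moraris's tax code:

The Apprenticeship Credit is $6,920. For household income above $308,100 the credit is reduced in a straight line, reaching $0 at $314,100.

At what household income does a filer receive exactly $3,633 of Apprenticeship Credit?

$3,633 is 3,633/6,920 of the full $6,920, so 3,287/6,920 of the $6,000 range has been used: income = $308,100 + $6,000 × 3,287/6,920 = $310,950.

$310,950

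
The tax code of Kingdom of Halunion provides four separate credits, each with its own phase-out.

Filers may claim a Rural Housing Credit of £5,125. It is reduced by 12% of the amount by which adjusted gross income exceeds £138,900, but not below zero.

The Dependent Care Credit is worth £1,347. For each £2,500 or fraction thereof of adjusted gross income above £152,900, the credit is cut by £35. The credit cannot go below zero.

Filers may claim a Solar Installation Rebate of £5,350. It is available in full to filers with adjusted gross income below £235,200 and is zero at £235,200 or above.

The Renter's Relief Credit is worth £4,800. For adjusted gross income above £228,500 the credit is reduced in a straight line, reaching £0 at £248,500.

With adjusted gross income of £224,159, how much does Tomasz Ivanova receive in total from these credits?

Rural Housing Credit: 12% of the £85,259 excess over £138,900 is £10,231.08 ≥ base, so the credit is £0.
Dependent Care Credit: income exceeds £152,900 by £71,259, which is 29 full-or-partial £2,500 increments; reduction = 29 × £35 = £1,015, leaving £332.
Solar Installation Rebate: £224,159 is below the £235,200 cutoff, so the full £5,350 applies.
Renter's Relief Credit: £224,159 is at or below the £228,500 threshold, so the full £4,800 applies.
Total: £0 + £332 + £5,350 + £4,800 = £10,482.

£10,482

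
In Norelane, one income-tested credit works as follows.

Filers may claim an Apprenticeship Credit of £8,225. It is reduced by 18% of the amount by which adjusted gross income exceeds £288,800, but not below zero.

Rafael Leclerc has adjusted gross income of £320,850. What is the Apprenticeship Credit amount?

£2,456

Apprenticeship Credit: 18% of the £32,050 excess over £288,800 is £5,769; credit = £8,225 − £5,769 = £2,456.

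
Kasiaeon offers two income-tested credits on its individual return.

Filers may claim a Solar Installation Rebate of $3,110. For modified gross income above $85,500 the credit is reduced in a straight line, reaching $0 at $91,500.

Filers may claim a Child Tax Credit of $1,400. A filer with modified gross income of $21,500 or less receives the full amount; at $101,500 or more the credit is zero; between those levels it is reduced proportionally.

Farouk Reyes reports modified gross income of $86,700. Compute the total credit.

Solar Installation Rebate: $86,700 is $1,200 into a $6,000 phase-out range, leaving 4,800/6,000 of the credit: $3,110 × 4,800/6,000 = $2,488.
Child Tax Credit: $86,700 is $65,200 into a $80,000 phase-out range, leaving 14,800/80,000 of the credit: $1,400 × 14,800/80,000 = $259.
Total: $2,488 + $259 = $2,747.

$2,747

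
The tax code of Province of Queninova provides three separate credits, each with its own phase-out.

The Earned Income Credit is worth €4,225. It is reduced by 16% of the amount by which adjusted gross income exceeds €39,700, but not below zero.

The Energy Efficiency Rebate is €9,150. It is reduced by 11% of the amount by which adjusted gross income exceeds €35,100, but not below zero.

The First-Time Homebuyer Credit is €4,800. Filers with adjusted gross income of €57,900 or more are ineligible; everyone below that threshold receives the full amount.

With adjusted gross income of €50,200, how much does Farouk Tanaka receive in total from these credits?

Earned Income Credit: 16% of the €10,500 excess over €39,700 is €1,680; credit = €4,225 − €1,680 = €2,545.
Energy Efficiency Rebate: 11% of the €15,100 excess over €35,100 is €1,661; credit = €9,150 − €1,661 = €7,489.
First-Time Homebuyer Credit: €50,200 is below the €57,900 cutoff, so the full €4,800 applies.
Total: €2,545 + €7,489 + €4,800 = €14,834.

€14,834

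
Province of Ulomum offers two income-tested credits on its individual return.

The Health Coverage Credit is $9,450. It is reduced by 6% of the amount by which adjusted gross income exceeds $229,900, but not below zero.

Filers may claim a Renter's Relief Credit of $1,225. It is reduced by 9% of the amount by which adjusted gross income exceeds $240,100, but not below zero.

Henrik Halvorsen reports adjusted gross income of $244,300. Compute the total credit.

$9,433

Health Coverage Credit: 6% of the $14,400 excess over $229,900 is $864; credit = $9,450 − $864 = $8,586.
Renter's Relief Credit: 9% of the $4,200 excess over $240,100 is $378; credit = $1,225 − $378 = $847.
Total: $8,586 + $847 = $9,433.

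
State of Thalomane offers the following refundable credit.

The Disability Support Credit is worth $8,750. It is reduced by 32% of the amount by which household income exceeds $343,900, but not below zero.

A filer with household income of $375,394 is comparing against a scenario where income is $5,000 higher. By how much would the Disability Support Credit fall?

At $375,394 — 32% of the $31,494 excess over $343,900 is $10,078.08 ≥ base, so the credit is $0.
At $380,394 — 32% of the $36,494 excess over $343,900 is $11,678.08 ≥ base, so the credit is $0.
Lost: $0 − $0 = $0.

$0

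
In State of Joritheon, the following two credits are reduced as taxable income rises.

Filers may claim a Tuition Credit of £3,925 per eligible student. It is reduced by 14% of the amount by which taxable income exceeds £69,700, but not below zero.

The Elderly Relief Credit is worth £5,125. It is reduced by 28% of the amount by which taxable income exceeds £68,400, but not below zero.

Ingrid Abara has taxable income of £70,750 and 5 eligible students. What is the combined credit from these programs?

£23,945

Tuition Credit: base = 5 × £3,925 = £19,625. 14% of the £1,050 excess over £69,700 is £147; credit = £19,625 − £147 = £19,478.
Elderly Relief Credit: 28% of the £2,350 excess over £68,400 is £658; credit = £5,125 − £658 = £4,467.
Total: £19,478 + £4,467 = £23,945.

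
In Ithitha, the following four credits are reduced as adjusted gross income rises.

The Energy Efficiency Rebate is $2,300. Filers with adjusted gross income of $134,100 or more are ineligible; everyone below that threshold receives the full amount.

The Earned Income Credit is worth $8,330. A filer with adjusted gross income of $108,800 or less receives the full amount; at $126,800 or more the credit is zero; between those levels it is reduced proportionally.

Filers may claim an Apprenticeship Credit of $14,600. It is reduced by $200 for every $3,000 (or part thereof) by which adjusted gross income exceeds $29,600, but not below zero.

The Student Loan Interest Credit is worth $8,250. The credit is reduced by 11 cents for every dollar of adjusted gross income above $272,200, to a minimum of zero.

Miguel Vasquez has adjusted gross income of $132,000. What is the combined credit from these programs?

Energy Efficiency Rebate: $132,000 is below the $134,100 cutoff, so the full $2,300 applies.
Earned Income Credit: $132,000 is at or above $126,800, so the credit is $0.
Apprenticeship Credit: income exceeds $29,600 by $102,400, which is 35 full-or-partial $3,000 increments; reduction = 35 × $200 = $7,000, leaving $7,600.
Student Loan Interest Credit: $132,000 is at or below the $272,200 threshold, so the full $8,250 applies.
Total: $2,300 + $0 + $7,600 + $8,250 = $18,150.

$18,150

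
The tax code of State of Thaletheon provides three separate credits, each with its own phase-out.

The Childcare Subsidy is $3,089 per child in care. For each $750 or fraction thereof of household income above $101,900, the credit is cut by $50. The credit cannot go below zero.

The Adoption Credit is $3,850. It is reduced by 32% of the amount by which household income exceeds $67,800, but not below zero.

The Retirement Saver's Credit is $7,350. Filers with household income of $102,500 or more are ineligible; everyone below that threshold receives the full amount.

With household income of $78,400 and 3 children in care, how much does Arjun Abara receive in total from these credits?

$17,075

Childcare Subsidy: base = 3 × $3,089 = $9,267. $78,400 is at or below the $101,900 threshold, so the full $9,267 applies.
Adoption Credit: 32% of the $10,600 excess over $67,800 is $3,392; credit = $3,850 − $3,392 = $458.
Retirement Saver's Credit: $78,400 is below the $102,500 cutoff, so the full $7,350 applies.
Total: $9,267 + $458 + $7,350 = $17,075.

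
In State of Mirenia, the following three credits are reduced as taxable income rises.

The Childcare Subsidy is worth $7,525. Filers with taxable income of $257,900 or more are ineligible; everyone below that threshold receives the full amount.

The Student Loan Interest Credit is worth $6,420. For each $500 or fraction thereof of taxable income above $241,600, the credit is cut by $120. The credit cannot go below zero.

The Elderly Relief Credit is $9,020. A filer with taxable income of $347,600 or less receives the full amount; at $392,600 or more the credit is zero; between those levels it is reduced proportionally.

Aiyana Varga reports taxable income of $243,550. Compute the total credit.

Childcare Subsidy: $243,550 is below the $257,900 cutoff, so the full $7,525 applies.
Student Loan Interest Credit: income exceeds $241,600 by $1,950, which is 4 full-or-partial $500 increments; reduction = 4 × $120 = $480, leaving $5,940.
Elderly Relief Credit: $243,550 is at or below the $347,600 threshold, so the full $9,020 applies.
Total: $7,525 + $5,940 + $9,020 = $22,485.

$22,485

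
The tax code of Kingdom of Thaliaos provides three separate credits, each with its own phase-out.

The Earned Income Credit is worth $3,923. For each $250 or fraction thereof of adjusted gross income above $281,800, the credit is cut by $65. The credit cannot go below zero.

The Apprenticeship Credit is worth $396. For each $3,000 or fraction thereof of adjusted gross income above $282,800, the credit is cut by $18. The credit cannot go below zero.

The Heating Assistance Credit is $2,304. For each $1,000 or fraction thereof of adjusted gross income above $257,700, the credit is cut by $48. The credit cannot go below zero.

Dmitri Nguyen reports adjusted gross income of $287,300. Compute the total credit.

$3,717

Earned Income Credit: income exceeds $281,800 by $5,500, which is 22 full-or-partial $250 increments; reduction = 22 × $65 = $1,430, leaving $2,493.
Apprenticeship Credit: income exceeds $282,800 by $4,500, which is 2 full-or-partial $3,000 increments; reduction = 2 × $18 = $36, leaving $360.
Heating Assistance Credit: income exceeds $257,700 by $29,600, which is 30 full-or-partial $1,000 increments; reduction = 30 × $48 = $1,440, leaving $864.
Total: $2,493 + $360 + $864 = $3,717.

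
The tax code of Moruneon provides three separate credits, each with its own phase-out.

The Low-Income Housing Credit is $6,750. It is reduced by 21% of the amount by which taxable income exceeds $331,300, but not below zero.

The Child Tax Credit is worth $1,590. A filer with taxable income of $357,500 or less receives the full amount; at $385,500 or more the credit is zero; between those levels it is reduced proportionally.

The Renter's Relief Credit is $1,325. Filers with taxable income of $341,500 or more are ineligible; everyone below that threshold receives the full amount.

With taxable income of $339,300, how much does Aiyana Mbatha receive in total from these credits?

$7,985

Low-Income Housing Credit: 21% of the $8,000 excess over $331,300 is $1,680; credit = $6,750 − $1,680 = $5,070.
Child Tax Credit: $339,300 is at or below the $357,500 threshold, so the full $1,590 applies.
Renter's Relief Credit: $339,300 is below the $341,500 cutoff, so the full $1,325 applies.
Total: $5,070 + $1,590 + $1,325 = $7,985.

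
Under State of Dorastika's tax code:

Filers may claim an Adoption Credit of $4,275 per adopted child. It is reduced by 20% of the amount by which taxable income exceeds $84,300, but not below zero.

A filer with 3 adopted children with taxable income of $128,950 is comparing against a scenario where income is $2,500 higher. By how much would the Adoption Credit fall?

$500

At $128,950 — base = 3 × $4,275 = $12,825. 20% of the $44,650 excess over $84,300 is $8,930; credit = $12,825 − $8,930 = $3,895.
At $131,450 — base = 3 × $4,275 = $12,825. 20% of the $47,150 excess over $84,300 is $9,430; credit = $12,825 − $9,430 = $3,395.
Lost: $3,895 − $3,395 = $500.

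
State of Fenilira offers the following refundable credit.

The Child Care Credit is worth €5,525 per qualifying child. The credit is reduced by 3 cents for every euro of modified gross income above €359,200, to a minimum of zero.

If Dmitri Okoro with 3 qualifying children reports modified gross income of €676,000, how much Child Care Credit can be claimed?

€7,071

Child Care Credit: base = 3 × €5,525 = €16,575. 3% of the €316,800 excess over €359,200 is €9,504; credit = €16,575 − €9,504 = €7,071.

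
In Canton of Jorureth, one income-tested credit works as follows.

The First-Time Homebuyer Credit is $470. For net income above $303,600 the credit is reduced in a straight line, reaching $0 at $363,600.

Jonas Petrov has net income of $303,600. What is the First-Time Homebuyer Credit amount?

$470

First-Time Homebuyer Credit: $303,600 is at or below the $303,600 threshold, so the full $470 applies.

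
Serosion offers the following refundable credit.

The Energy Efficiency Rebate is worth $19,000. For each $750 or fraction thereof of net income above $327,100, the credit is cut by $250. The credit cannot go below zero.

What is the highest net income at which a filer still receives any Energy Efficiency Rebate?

$383,350

After 75 increments the reduction is 75 × $250 = $18,750, leaving $250; one more increment wipes it out. Increment 75 ends at excess 75 × $750 = $56,250, so the highest qualifying income is $327,100 + $56,250 = $383,350.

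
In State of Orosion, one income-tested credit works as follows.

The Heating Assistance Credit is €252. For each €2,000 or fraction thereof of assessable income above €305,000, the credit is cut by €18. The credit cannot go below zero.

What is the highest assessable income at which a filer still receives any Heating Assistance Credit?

€331,000

After 13 increments the reduction is 13 × €18 = €234, leaving €18; one more increment wipes it out. Increment 13 ends at excess 13 × €2,000 = €26,000, so the highest qualifying income is €305,000 + €26,000 = €331,000.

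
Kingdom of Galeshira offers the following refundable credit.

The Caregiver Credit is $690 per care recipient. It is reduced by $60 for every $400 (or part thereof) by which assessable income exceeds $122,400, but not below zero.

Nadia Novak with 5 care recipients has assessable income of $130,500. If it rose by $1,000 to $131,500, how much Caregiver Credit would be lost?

At $130,500 — base = 5 × $690 = $3,450. income exceeds $122,400 by $8,100, which is 21 full-or-partial $400 increments; reduction = 21 × $60 = $1,260, leaving $2,190.
At $131,500 — base = 5 × $690 = $3,450. income exceeds $122,400 by $9,100, which is 23 full-or-partial $400 increments; reduction = 23 × $60 = $1,380, leaving $2,070.
Lost: $2,190 − $2,070 = $120.

$120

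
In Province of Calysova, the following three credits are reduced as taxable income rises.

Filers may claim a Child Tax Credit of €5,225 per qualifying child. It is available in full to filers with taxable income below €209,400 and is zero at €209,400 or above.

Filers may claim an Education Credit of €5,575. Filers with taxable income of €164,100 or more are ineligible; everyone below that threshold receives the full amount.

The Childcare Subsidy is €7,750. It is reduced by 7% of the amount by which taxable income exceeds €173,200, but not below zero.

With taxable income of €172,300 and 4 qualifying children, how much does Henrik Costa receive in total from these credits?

€28,650

Child Tax Credit: base = 4 × €5,225 = €20,900. €172,300 is below the €209,400 cutoff, so the full €20,900 applies.
Education Credit: €172,300 meets or exceeds the €164,100 cutoff, so the credit is €0.
Childcare Subsidy: €172,300 is at or below the €173,200 threshold, so the full €7,750 applies.
Total: €20,900 + €0 + €7,750 = €28,650.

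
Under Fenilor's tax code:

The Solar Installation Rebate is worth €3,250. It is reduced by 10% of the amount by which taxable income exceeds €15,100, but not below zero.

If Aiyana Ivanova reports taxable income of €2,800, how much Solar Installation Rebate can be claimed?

Solar Installation Rebate: €2,800 is at or below the €15,100 threshold, so the full €3,250 applies.

€3,250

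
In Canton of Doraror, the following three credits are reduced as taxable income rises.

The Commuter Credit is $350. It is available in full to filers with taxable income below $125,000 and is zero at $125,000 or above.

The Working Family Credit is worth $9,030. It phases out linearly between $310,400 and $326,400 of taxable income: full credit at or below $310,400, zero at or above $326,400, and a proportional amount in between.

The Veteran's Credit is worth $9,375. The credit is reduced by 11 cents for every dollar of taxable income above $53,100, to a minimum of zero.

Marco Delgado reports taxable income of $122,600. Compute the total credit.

$11,110

Commuter Credit: $122,600 is below the $125,000 cutoff, so the full $350 applies.
Working Family Credit: $122,600 is at or below the $310,400 threshold, so the full $9,030 applies.
Veteran's Credit: 11% of the $69,500 excess over $53,100 is $7,645; credit = $9,375 − $7,645 = $1,730.
Total: $350 + $9,030 + $1,730 = $11,110.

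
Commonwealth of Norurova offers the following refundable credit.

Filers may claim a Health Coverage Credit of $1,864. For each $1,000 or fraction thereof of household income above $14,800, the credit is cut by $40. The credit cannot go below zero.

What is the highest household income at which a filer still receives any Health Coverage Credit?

After 46 increments the reduction is 46 × $40 = $1,840, leaving $24; one more increment wipes it out. Increment 46 ends at excess 46 × $1,000 = $46,000, so the highest qualifying income is $14,800 + $46,000 = $60,800.

$60,800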